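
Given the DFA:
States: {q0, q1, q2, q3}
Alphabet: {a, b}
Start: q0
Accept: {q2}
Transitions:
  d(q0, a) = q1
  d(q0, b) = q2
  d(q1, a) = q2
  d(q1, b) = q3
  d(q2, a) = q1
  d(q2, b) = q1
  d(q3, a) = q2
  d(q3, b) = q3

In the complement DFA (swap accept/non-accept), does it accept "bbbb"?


Trace: q0 -> q2 -> q1 -> q3 -> q3
Final: q3
Original accept: {q2}
Complement: q3 is not in original accept

Yes, complement accepts (original rejects)


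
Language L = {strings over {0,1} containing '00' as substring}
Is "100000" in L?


'00' occurs at index 1

Yes, "100000" is in L


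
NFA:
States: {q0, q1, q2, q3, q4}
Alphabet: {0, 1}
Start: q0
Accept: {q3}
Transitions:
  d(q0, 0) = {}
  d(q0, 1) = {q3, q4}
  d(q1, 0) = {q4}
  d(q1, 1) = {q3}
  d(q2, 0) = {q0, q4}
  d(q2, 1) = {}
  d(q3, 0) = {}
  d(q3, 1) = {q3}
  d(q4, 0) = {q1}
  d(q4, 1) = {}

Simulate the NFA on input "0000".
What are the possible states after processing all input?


Start: {q0}
  --0--> {}
  --0--> {}
  --0--> {}
  --0--> {}

{} (empty set, no valid transitions)


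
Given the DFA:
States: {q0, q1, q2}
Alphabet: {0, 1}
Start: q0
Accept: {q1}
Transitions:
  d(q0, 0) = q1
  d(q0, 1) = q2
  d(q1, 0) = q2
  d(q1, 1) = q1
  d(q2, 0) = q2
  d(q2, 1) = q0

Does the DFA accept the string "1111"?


Trace: q0 -> q2 -> q0 -> q2 -> q0
Final state: q0
Accept states: {q1}

No, rejected (final state q0 is not an accept state)


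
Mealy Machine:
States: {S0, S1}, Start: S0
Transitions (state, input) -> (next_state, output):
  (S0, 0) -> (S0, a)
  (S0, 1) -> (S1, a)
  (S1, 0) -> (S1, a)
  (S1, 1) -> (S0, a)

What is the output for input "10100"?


Step-by-step:
  (S0, 1) -> (S1, a)
  (S1, 0) -> (S1, a)
  (S1, 1) -> (S0, a)
  (S0, 0) -> (S0, a)
  (S0, 0) -> (S0, a)

"aaaaa"


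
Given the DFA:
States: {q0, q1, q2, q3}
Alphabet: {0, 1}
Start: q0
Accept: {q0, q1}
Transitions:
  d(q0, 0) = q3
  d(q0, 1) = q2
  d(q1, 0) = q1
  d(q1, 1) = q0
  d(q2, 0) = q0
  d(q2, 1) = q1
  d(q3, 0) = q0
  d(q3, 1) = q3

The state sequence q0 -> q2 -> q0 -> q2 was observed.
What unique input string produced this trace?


Trace back each transition to find the symbol:
  q0 --[1]--> q2
  q2 --[0]--> q0
  q0 --[1]--> q2

"101"


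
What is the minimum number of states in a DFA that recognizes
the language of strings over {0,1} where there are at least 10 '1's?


States: count = 0, 1, ..., 9, and a final '>= 10' state.
Total: 10 + 1 = 11. Accept = '>= 10' state.

11


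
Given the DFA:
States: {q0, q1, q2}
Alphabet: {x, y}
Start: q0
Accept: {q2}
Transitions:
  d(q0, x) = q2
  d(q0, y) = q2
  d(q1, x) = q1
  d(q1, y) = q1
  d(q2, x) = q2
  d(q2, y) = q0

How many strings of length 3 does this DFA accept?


Enumerating all length-3 strings:
  "xxx" -> q2 [accept]
  "xxy" -> q0 [reject]
  "xyx" -> q2 [accept]
  "xyy" -> q2 [accept]
  "yxx" -> q2 [accept]
  "yxy" -> q0 [reject]
  "yyx" -> q2 [accept]
  "yyy" -> q2 [accept]

6 out of 8


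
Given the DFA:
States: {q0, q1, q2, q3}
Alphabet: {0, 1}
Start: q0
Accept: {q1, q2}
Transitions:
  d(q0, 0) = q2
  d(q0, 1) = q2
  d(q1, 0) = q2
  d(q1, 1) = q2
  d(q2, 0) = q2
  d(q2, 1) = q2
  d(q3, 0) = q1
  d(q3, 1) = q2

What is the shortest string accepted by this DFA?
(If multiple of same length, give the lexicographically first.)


BFS by string length (lex-first path to each state shown):
  len 0: q0<-""
  len 1: q2<-"0"
Found accept state at length 1.

"0"


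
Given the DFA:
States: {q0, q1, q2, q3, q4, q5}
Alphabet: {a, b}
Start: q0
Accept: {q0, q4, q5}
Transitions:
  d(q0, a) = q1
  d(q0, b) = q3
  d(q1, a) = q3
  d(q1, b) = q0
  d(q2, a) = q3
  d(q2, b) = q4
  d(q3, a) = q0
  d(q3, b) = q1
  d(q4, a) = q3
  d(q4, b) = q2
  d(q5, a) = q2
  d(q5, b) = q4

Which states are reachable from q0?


BFS from q0:
  layer 0: {q0}
  layer 1: {q1, q3}

{q0, q1, q3}


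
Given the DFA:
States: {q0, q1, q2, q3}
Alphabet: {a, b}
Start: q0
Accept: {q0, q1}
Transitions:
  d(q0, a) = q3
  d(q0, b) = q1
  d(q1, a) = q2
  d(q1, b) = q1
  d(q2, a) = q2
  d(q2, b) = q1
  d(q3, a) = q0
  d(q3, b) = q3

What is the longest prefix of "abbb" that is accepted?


Run the DFA, marking each prefix where the state is accepting:
  "" -> q0 [accept]
  "a" -> q3 [reject]
  "ab" -> q3 [reject]
  "abb" -> q3 [reject]
  "abbb" -> q3 [reject]

""


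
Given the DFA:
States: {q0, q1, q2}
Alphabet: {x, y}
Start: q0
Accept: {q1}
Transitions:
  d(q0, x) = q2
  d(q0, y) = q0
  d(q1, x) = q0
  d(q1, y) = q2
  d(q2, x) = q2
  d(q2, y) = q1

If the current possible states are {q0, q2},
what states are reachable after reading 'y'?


Apply transition on 'y' from each current state:
  d(q0, y) = q0
  d(q2, y) = q1

{q0, q1}


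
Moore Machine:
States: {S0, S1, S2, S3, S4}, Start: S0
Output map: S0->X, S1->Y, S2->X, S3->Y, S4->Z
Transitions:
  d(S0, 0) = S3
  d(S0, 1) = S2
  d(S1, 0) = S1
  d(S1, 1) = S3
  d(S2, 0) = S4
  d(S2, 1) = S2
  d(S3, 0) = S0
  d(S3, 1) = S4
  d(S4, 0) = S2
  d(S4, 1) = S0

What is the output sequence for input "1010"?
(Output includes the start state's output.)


Start: S0 (output X)
  --1--> S2 (output X)
  --0--> S4 (output Z)
  --1--> S0 (output X)
  --0--> S3 (output Y)

"XXZXY"


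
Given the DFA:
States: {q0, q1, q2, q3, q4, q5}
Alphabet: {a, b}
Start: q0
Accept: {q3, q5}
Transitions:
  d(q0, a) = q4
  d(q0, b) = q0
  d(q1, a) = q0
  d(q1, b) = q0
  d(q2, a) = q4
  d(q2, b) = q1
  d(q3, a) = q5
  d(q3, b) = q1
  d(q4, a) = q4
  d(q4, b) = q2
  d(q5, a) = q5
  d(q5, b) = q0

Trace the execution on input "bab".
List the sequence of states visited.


Input: bab
d(q0, b) = q0
d(q0, a) = q4
d(q4, b) = q2


q0 -> q0 -> q4 -> q2


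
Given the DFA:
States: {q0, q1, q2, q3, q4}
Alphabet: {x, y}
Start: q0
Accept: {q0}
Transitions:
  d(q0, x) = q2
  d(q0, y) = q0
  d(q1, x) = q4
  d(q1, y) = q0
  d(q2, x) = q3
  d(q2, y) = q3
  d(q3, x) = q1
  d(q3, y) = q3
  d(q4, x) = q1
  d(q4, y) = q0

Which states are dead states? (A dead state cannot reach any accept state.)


Forward reachability from each state:
  q0 -> reaches accept state q0 (live)
  q1 -> reaches accept state q0 (live)
  q2 -> reaches accept state q0 (live)
  q3 -> reaches accept state q0 (live)
  q4 -> reaches accept state q0 (live)

None (all states can reach an accept state)


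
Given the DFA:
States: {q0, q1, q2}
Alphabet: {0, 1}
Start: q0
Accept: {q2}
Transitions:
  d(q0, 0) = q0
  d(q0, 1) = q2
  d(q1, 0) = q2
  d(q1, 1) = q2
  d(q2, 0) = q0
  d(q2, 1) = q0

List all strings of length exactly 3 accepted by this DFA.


All strings of length 3: 8 total
Accepted: 3

"001", "101", "111"


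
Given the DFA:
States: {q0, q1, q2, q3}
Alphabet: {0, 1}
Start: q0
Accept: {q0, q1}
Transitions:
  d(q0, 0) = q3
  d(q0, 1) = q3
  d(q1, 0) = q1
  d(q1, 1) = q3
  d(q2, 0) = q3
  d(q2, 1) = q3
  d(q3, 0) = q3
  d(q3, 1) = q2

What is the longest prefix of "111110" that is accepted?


Run the DFA, marking each prefix where the state is accepting:
  "" -> q0 [accept]
  "1" -> q3 [reject]
  "11" -> q2 [reject]
  "111" -> q3 [reject]
  "1111" -> q2 [reject]
  "11111" -> q3 [reject]
  "111110" -> q3 [reject]

""


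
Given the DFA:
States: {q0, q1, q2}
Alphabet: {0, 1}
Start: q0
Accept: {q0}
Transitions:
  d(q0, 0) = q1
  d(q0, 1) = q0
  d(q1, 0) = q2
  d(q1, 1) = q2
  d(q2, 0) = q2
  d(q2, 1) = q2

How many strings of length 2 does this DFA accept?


Enumerating all length-2 strings:
  "00" -> q2 [reject]
  "01" -> q2 [reject]
  "10" -> q1 [reject]
  "11" -> q0 [accept]

1 out of 4


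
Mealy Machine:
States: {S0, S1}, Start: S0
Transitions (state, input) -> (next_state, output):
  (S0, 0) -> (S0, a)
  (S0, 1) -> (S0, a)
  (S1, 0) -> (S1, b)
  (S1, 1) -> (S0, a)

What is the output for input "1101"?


Step-by-step:
  (S0, 1) -> (S0, a)
  (S0, 1) -> (S0, a)
  (S0, 0) -> (S0, a)
  (S0, 1) -> (S0, a)

"aaaa"


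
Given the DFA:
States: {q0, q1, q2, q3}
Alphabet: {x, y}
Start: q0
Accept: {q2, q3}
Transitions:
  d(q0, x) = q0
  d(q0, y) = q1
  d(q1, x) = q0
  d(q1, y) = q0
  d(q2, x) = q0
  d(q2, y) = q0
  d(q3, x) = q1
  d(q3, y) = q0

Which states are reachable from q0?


BFS from q0:
  layer 0: {q0}
  layer 1: {q1}

{q0, q1}


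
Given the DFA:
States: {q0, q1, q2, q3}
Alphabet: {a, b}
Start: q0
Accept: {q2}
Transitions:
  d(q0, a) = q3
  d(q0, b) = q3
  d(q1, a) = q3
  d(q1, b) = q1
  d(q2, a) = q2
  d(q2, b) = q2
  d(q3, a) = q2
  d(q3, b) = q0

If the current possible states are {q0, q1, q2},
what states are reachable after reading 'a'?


Apply transition on 'a' from each current state:
  d(q0, a) = q3
  d(q1, a) = q3
  d(q2, a) = q2

{q2, q3}


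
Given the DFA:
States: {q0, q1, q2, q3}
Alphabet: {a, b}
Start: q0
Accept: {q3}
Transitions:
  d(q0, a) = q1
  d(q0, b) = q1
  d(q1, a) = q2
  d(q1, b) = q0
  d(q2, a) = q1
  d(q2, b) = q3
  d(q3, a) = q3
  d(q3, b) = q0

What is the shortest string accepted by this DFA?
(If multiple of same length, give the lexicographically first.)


BFS by string length (lex-first path to each state shown):
  len 0: q0<-""
  len 1: q1<-"a"
  len 2: q0<-"ab", q2<-"aa"
  len 3: q1<-"aaa", q3<-"aab"
Found accept state at length 3.

"aab"


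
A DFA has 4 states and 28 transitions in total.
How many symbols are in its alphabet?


Each state has exactly one transition per symbol.
|alphabet| = transitions / states = 28 / 4 = 7

7


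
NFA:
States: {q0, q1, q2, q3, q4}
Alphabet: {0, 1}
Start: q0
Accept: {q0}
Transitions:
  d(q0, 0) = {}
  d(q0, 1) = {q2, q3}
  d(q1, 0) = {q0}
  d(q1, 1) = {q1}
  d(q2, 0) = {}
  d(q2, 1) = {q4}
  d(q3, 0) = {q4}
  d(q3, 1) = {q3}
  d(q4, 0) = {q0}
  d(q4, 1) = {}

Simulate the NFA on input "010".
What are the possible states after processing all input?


Start: {q0}
  --0--> {}
  --1--> {}
  --0--> {}

{} (empty set, no valid transitions)


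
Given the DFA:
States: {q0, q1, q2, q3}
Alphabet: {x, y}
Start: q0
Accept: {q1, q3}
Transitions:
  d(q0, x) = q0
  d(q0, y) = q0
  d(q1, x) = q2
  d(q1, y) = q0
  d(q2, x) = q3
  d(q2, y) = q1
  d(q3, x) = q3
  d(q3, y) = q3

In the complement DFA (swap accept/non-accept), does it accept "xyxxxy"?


Trace: q0 -> q0 -> q0 -> q0 -> q0 -> q0 -> q0
Final: q0
Original accept: {q1, q3}
Complement: q0 is not in original accept

Yes, complement accepts (original rejects)


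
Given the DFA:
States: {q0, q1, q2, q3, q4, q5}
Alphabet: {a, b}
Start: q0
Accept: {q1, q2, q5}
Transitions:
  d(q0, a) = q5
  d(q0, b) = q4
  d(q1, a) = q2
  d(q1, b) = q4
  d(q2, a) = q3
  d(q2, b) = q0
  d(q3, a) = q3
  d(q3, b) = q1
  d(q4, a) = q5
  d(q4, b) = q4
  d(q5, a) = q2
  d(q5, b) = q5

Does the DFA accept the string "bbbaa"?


Trace: q0 -> q4 -> q4 -> q4 -> q5 -> q2
Final state: q2
Accept states: {q1, q2, q5}

Yes, accepted (final state q2 is an accept state)


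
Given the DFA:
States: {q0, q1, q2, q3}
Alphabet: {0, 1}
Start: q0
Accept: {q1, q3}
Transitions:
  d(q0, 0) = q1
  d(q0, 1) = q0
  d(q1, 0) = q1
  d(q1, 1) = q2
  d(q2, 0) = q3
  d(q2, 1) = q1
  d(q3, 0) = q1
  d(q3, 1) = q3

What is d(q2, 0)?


Looking up transition d(q2, 0)

q3


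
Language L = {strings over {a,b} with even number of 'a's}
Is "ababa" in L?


count('a') = 3; 3 mod 2 = 1

No, "ababa" is not in L


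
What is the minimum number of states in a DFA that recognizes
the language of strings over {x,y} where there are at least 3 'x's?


States: count = 0, 1, ..., 2, and a final '>= 3' state.
Total: 3 + 1 = 4. Accept = '>= 3' state.

4


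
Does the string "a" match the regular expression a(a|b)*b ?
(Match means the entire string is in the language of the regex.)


|string| = 1; first = 'a'; last = 'a'

No, "a" does not match a(a|b)*b


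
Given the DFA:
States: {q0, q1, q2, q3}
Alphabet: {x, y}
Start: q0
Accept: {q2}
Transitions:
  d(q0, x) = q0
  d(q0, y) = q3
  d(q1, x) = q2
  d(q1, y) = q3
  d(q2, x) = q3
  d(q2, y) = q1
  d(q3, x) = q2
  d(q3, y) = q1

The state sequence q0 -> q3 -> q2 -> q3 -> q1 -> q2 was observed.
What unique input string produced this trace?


Trace back each transition to find the symbol:
  q0 --[y]--> q3
  q3 --[x]--> q2
  q2 --[x]--> q3
  q3 --[y]--> q1
  q1 --[x]--> q2

"yxxyx"


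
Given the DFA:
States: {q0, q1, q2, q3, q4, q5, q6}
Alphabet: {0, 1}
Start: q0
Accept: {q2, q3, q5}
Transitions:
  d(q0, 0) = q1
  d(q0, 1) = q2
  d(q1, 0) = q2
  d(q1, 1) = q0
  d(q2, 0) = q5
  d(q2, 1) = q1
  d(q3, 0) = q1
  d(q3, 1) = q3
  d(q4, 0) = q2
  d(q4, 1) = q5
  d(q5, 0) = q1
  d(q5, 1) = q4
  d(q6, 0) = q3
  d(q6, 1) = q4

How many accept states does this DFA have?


Accept states listed: {q2, q3, q5}
Counting: q2(1) q3(2) q5(3)

3


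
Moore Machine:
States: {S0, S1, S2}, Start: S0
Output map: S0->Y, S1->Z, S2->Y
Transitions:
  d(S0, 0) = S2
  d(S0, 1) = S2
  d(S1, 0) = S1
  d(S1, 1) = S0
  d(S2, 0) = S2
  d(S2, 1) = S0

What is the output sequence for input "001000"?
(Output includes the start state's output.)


Start: S0 (output Y)
  --0--> S2 (output Y)
  --0--> S2 (output Y)
  --1--> S0 (output Y)
  --0--> S2 (output Y)
  --0--> S2 (output Y)
  --0--> S2 (output Y)

"YYYYYYY"


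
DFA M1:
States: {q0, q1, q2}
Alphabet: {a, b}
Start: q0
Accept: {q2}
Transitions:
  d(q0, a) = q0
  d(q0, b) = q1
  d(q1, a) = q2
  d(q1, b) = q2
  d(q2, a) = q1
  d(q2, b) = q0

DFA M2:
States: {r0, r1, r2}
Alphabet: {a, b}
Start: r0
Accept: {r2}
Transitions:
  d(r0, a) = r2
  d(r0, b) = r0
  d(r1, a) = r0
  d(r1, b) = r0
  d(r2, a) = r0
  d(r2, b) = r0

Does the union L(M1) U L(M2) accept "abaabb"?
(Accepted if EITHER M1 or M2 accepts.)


M1: final=q0 accepted=False
M2: final=r0 accepted=False

No, union rejects (neither accepts)


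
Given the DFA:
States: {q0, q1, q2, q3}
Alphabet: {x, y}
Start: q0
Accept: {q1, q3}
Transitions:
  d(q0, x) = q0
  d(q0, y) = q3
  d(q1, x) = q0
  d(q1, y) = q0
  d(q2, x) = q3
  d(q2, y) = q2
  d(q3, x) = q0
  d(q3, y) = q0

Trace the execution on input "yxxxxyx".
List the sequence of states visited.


Input: yxxxxyx
d(q0, y) = q3
d(q3, x) = q0
d(q0, x) = q0
d(q0, x) = q0
d(q0, x) = q0
d(q0, y) = q3
d(q3, x) = q0


q0 -> q3 -> q0 -> q0 -> q0 -> q0 -> q3 -> q0


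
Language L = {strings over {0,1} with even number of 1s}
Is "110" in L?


count('1') = 2; 2 mod 2 = 0

Yes, "110" is in L


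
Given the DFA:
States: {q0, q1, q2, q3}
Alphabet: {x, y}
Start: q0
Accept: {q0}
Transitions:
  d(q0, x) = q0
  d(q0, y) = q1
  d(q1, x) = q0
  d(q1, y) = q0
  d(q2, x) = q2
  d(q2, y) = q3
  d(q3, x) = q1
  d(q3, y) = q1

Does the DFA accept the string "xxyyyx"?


Trace: q0 -> q0 -> q0 -> q1 -> q0 -> q1 -> q0
Final state: q0
Accept states: {q0}

Yes, accepted (final state q0 is an accept state)


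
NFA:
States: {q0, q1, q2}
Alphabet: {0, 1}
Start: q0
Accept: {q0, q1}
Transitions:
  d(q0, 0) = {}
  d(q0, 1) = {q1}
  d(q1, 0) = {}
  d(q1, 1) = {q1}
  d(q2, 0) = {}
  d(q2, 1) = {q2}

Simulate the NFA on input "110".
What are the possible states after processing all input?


Start: {q0}
  --1--> {q1}
  --1--> {q1}
  --0--> {}

{} (empty set, no valid transitions)


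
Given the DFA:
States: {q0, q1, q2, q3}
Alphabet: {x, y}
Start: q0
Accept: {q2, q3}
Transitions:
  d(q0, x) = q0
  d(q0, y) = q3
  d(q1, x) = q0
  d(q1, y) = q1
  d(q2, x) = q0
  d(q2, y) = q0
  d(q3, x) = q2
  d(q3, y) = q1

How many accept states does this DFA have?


Accept states listed: {q2, q3}
Counting: q2(1) q3(2)

2


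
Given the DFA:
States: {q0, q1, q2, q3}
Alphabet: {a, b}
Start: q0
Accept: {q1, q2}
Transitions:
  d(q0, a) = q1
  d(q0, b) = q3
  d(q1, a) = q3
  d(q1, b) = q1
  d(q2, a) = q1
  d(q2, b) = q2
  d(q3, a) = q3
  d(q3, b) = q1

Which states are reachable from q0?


BFS from q0:
  layer 0: {q0}
  layer 1: {q1, q3}

{q0, q1, q3}


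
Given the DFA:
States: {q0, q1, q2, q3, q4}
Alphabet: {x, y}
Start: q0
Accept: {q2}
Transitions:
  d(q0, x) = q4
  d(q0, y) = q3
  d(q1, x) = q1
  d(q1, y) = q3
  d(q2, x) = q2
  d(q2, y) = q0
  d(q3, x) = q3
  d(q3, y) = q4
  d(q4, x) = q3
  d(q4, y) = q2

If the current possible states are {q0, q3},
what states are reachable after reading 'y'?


Apply transition on 'y' from each current state:
  d(q0, y) = q3
  d(q3, y) = q4

{q3, q4}


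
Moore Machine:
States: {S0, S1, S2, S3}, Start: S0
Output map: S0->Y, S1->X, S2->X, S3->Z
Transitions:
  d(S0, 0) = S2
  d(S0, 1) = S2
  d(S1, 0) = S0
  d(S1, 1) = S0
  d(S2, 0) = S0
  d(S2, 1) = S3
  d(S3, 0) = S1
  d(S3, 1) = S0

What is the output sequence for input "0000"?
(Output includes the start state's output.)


Start: S0 (output Y)
  --0--> S2 (output X)
  --0--> S0 (output Y)
  --0--> S2 (output X)
  --0--> S0 (output Y)

"YXYXY"


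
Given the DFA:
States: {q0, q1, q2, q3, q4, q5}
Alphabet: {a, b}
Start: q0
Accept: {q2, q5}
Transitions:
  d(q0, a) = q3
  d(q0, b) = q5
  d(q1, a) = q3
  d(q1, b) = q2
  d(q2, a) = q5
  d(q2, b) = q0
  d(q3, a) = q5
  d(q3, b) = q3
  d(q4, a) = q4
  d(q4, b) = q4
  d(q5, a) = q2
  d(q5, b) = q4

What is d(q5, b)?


Looking up transition d(q5, b)

q4


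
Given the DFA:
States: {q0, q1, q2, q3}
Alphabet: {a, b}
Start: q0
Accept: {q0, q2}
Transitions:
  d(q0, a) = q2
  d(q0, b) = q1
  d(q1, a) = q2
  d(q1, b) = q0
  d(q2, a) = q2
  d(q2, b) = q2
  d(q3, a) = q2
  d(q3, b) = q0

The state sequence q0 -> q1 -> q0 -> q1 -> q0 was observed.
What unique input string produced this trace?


Trace back each transition to find the symbol:
  q0 --[b]--> q1
  q1 --[b]--> q0
  q0 --[b]--> q1
  q1 --[b]--> q0

"bbbb"


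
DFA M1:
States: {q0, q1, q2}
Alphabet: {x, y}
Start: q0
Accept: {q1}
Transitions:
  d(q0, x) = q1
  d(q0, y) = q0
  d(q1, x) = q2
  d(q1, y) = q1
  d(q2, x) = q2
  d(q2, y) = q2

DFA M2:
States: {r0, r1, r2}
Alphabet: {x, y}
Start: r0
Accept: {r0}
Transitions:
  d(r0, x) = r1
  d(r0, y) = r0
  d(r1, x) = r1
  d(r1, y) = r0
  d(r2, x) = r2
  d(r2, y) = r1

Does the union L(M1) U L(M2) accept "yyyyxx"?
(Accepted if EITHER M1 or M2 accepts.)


M1: final=q2 accepted=False
M2: final=r1 accepted=False

No, union rejects (neither accepts)


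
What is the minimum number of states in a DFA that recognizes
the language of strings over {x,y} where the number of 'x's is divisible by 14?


States track (count of 'x') mod 14.
Need 14 states: one per remainder 0..13; accept = remainder 0.

14


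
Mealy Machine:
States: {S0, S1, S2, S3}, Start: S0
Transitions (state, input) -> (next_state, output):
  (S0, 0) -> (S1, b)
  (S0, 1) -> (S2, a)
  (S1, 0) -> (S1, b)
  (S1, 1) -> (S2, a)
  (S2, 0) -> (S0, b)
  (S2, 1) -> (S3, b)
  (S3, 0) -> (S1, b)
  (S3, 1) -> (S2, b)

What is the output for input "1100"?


Step-by-step:
  (S0, 1) -> (S2, a)
  (S2, 1) -> (S3, b)
  (S3, 0) -> (S1, b)
  (S1, 0) -> (S1, b)

"abbb"


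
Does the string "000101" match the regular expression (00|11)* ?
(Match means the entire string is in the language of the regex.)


|string| = 6; first = '0'; last = '1'

No, "000101" does not match (00|11)*


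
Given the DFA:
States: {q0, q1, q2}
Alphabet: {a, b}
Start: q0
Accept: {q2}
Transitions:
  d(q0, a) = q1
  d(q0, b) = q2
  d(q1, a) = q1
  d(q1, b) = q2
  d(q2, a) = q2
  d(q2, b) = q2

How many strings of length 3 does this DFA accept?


Enumerating all length-3 strings:
  "aaa" -> q1 [reject]
  "aab" -> q2 [accept]
  "aba" -> q2 [accept]
  "abb" -> q2 [accept]
  "baa" -> q2 [accept]
  "bab" -> q2 [accept]
  "bba" -> q2 [accept]
  "bbb" -> q2 [accept]

7 out of 8


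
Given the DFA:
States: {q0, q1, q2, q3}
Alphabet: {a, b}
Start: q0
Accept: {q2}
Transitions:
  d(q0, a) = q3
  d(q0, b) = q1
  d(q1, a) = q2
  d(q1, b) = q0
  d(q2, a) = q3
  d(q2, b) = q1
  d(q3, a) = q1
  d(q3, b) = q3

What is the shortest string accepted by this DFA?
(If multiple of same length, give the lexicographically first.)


BFS by string length (lex-first path to each state shown):
  len 0: q0<-""
  len 1: q1<-"b", q3<-"a"
  len 2: q0<-"bb", q1<-"aa", q2<-"ba", q3<-"ab"
Found accept state at length 2.

"ba"


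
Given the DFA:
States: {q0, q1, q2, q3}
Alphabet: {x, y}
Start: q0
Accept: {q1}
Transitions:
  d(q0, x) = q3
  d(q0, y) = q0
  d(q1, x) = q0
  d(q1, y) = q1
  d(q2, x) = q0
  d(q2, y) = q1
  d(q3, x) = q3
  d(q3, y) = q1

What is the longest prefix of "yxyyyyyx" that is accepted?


Run the DFA, marking each prefix where the state is accepting:
  "" -> q0 [reject]
  "y" -> q0 [reject]
  "yx" -> q3 [reject]
  "yxy" -> q1 [accept]
  "yxyy" -> q1 [accept]
  "yxyyy" -> q1 [accept]
  "yxyyyy" -> q1 [accept]
  "yxyyyyy" -> q1 [accept]
  "yxyyyyyx" -> q0 [reject]

"yxyyyyy"


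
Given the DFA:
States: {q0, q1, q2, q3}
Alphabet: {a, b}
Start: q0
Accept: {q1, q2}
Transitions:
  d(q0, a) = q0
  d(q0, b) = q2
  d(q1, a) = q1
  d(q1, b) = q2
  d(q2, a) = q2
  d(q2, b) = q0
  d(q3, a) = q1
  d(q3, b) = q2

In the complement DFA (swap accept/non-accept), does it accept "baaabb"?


Trace: q0 -> q2 -> q2 -> q2 -> q2 -> q0 -> q2
Final: q2
Original accept: {q1, q2}
Complement: q2 is in original accept

No, complement rejects (original accepts)


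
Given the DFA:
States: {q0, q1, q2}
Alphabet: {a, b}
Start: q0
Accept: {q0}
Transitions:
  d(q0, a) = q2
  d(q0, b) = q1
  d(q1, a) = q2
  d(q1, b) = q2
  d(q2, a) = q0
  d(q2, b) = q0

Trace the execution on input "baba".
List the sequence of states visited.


Input: baba
d(q0, b) = q1
d(q1, a) = q2
d(q2, b) = q0
d(q0, a) = q2


q0 -> q1 -> q2 -> q0 -> q2


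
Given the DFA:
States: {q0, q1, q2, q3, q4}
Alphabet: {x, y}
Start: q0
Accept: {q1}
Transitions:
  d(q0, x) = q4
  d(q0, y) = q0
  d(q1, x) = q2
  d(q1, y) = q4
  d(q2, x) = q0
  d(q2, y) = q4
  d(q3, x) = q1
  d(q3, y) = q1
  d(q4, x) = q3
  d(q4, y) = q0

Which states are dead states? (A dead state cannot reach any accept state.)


Forward reachability from each state:
  q0 -> reaches accept state q1 (live)
  q1 -> reaches accept state q1 (live)
  q2 -> reaches accept state q1 (live)
  q3 -> reaches accept state q1 (live)
  q4 -> reaches accept state q1 (live)

None (all states can reach an accept state)


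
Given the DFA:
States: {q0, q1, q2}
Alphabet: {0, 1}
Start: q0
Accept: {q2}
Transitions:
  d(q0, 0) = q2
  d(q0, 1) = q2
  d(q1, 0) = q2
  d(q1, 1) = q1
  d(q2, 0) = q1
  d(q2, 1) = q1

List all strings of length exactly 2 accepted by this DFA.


All strings of length 2: 4 total
Accepted: 0

None


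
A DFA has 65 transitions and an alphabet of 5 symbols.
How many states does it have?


Each state has exactly one transition per symbol.
states = transitions / |alphabet| = 65 / 5 = 13

13


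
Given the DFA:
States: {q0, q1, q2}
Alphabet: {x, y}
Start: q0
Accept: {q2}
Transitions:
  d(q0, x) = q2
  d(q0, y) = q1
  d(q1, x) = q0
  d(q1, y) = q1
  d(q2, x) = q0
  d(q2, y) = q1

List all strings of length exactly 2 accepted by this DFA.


All strings of length 2: 4 total
Accepted: 0

None


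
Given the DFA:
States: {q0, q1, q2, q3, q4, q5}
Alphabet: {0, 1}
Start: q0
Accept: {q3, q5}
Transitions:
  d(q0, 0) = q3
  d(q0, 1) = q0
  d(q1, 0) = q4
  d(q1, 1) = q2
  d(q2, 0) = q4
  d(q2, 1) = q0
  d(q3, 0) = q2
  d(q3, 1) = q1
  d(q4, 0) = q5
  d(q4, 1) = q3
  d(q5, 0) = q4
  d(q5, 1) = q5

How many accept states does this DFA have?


Accept states listed: {q3, q5}
Counting: q3(1) q5(2)

2


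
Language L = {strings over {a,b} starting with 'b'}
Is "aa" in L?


first symbol = 'a'

No, "aa" is not in L


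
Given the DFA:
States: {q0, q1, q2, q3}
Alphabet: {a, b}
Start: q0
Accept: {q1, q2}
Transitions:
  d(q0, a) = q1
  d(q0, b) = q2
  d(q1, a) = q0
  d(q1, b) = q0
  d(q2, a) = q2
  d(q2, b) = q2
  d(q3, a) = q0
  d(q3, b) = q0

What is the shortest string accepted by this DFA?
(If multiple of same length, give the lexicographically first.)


BFS by string length (lex-first path to each state shown):
  len 0: q0<-""
  len 1: q1<-"a", q2<-"b"
Found accept state at length 1.

"a"


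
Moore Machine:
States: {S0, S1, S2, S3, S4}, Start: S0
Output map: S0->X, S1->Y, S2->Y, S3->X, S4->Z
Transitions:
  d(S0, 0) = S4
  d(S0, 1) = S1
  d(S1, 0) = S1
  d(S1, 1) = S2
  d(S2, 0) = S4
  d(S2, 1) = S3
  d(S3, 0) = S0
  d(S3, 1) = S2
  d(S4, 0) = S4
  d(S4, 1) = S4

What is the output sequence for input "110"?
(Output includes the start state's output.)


Start: S0 (output X)
  --1--> S1 (output Y)
  --1--> S2 (output Y)
  --0--> S4 (output Z)

"XYYZ"


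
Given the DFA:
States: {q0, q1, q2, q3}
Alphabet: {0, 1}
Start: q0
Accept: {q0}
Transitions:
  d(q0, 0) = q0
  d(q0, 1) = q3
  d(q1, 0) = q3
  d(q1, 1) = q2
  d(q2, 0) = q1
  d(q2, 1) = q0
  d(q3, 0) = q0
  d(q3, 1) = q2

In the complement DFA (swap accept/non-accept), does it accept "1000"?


Trace: q0 -> q3 -> q0 -> q0 -> q0
Final: q0
Original accept: {q0}
Complement: q0 is in original accept

No, complement rejects (original accepts)


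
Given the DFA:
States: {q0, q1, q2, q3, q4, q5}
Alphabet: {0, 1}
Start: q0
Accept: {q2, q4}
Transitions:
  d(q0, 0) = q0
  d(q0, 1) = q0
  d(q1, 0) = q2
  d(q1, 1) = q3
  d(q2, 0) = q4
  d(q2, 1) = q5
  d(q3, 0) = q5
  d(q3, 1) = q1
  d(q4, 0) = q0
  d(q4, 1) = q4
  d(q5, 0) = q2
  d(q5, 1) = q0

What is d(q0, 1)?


Looking up transition d(q0, 1)

q0


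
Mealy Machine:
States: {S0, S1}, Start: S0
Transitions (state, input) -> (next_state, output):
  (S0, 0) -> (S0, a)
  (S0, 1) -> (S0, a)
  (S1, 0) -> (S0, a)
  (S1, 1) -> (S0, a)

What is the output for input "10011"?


Step-by-step:
  (S0, 1) -> (S0, a)
  (S0, 0) -> (S0, a)
  (S0, 0) -> (S0, a)
  (S0, 1) -> (S0, a)
  (S0, 1) -> (S0, a)

"aaaaa"


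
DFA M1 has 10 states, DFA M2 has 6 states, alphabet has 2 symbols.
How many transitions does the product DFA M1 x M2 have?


Product DFA has 10 * 6 = 60 states.
Each has 2 transitions: 60 * 2 = 120

120


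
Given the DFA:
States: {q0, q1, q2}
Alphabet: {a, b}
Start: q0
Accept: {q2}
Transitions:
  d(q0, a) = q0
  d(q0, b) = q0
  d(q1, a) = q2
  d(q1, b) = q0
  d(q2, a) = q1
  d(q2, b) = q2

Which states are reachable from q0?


BFS from q0:
  layer 0: {q0}

{q0}


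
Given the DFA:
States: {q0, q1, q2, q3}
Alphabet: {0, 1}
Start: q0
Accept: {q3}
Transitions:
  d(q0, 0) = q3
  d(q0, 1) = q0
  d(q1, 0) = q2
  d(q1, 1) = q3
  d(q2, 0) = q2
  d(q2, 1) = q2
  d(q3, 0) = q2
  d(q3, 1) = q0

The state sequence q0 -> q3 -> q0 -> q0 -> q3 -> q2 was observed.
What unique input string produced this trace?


Trace back each transition to find the symbol:
  q0 --[0]--> q3
  q3 --[1]--> q0
  q0 --[1]--> q0
  q0 --[0]--> q3
  q3 --[0]--> q2

"01100"


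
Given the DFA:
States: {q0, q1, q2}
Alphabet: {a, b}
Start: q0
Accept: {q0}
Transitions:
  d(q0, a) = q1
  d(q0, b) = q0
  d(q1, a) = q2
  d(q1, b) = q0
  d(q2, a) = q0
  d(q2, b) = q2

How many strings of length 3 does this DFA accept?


Enumerating all length-3 strings:
  "aaa" -> q0 [accept]
  "aab" -> q2 [reject]
  "aba" -> q1 [reject]
  "abb" -> q0 [accept]
  "baa" -> q2 [reject]
  "bab" -> q0 [accept]
  "bba" -> q1 [reject]
  "bbb" -> q0 [accept]

4 out of 8


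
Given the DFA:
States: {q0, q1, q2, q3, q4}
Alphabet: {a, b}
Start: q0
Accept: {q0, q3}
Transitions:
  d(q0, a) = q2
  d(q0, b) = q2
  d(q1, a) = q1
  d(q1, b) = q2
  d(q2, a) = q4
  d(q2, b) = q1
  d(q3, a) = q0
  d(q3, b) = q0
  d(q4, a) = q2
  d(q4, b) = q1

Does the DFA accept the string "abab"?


Trace: q0 -> q2 -> q1 -> q1 -> q2
Final state: q2
Accept states: {q0, q3}

No, rejected (final state q2 is not an accept state)


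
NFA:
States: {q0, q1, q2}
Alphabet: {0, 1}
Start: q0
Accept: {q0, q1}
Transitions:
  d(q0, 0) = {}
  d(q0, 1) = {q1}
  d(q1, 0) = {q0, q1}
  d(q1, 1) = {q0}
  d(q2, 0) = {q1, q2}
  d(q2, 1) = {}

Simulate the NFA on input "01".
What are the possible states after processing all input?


Start: {q0}
  --0--> {}
  --1--> {}

{} (empty set, no valid transitions)


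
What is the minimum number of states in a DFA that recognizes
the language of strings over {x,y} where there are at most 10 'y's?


States: count = 0, 1, ..., 10 (all accepting; 11 states), plus a dead state for count > 10.
Total: 11 + 1 = 12.

12


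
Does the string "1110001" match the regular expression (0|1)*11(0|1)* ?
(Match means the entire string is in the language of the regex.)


|string| = 7; first = '1'; last = '1'

Yes, "1110001" matches (0|1)*11(0|1)*


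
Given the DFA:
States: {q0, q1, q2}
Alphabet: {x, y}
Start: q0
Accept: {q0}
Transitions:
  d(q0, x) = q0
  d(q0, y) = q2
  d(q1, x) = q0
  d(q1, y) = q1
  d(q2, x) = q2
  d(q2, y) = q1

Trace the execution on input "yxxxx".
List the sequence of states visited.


Input: yxxxx
d(q0, y) = q2
d(q2, x) = q2
d(q2, x) = q2
d(q2, x) = q2
d(q2, x) = q2


q0 -> q2 -> q2 -> q2 -> q2 -> q2


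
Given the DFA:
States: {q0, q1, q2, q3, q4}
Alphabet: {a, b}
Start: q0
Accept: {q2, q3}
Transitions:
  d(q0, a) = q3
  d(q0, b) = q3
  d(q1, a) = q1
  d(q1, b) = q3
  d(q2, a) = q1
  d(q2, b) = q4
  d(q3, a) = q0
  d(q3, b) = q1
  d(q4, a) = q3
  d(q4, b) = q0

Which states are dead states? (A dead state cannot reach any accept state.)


Forward reachability from each state:
  q0 -> reaches accept state q3 (live)
  q1 -> reaches accept state q3 (live)
  q2 -> reaches accept state q2 (live)
  q3 -> reaches accept state q3 (live)
  q4 -> reaches accept state q3 (live)

None (all states can reach an accept state)


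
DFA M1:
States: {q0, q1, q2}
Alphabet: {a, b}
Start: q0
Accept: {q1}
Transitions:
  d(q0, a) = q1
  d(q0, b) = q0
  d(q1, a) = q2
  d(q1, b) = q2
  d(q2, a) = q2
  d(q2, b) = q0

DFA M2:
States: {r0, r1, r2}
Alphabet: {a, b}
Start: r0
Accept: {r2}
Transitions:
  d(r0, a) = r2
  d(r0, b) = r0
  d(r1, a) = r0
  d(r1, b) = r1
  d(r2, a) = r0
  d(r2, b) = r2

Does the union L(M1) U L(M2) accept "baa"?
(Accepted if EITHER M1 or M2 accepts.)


M1: final=q2 accepted=False
M2: final=r0 accepted=False

No, union rejects (neither accepts)


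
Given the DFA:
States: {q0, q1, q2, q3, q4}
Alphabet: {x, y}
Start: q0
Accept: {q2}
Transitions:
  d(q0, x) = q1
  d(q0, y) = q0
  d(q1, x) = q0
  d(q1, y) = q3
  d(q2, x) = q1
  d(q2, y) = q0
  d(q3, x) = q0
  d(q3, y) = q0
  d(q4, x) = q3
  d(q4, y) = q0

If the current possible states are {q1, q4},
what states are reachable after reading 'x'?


Apply transition on 'x' from each current state:
  d(q1, x) = q0
  d(q4, x) = q3

{q0, q3}


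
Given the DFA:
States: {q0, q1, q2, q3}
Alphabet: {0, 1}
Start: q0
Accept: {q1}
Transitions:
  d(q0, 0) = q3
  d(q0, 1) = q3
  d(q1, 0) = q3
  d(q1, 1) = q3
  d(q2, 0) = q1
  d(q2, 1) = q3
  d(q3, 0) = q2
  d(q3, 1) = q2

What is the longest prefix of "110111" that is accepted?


Run the DFA, marking each prefix where the state is accepting:
  "" -> q0 [reject]
  "1" -> q3 [reject]
  "11" -> q2 [reject]
  "110" -> q1 [accept]
  "1101" -> q3 [reject]
  "11011" -> q2 [reject]
  "110111" -> q3 [reject]

"110"


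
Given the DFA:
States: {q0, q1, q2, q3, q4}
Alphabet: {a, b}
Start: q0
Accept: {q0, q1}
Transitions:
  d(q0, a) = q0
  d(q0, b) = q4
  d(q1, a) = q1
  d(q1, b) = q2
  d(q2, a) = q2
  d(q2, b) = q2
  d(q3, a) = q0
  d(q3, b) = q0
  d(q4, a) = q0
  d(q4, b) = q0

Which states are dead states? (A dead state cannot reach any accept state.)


Forward reachability from each state:
  q0 -> reaches accept state q0 (live)
  q1 -> reaches accept state q1 (live)
  q2 -> reaches {q2}, no accept state (dead)
  q3 -> reaches accept state q0 (live)
  q4 -> reaches accept state q0 (live)

{q2}


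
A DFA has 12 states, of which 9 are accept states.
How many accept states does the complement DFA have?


Complement swaps accept and non-accept states.
12 - 9 = 3

3


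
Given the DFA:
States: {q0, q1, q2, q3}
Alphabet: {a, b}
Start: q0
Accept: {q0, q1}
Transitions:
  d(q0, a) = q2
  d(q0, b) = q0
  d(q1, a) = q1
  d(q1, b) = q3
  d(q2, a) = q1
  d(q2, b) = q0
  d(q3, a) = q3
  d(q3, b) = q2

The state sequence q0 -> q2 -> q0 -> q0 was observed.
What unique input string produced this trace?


Trace back each transition to find the symbol:
  q0 --[a]--> q2
  q2 --[b]--> q0
  q0 --[b]--> q0

"abb"


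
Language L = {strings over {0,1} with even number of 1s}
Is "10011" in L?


count('1') = 3; 3 mod 2 = 1

No, "10011" is not in L


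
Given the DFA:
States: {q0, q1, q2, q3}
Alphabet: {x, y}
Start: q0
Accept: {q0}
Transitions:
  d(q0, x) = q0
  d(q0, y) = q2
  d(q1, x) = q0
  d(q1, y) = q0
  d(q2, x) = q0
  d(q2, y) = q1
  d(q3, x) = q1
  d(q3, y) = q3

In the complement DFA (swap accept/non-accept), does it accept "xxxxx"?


Trace: q0 -> q0 -> q0 -> q0 -> q0 -> q0
Final: q0
Original accept: {q0}
Complement: q0 is in original accept

No, complement rejects (original accepts)


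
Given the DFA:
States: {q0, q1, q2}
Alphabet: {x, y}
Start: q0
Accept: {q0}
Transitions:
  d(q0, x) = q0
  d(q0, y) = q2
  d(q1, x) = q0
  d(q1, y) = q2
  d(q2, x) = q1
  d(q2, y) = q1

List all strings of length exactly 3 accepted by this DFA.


All strings of length 3: 8 total
Accepted: 3

"xxx", "yxx", "yyx"


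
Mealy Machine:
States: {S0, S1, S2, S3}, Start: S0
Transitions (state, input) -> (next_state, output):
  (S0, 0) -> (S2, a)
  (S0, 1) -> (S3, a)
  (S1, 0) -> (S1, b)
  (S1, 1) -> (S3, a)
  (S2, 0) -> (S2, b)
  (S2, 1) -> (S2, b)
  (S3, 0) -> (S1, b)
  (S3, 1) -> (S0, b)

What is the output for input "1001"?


Step-by-step:
  (S0, 1) -> (S3, a)
  (S3, 0) -> (S1, b)
  (S1, 0) -> (S1, b)
  (S1, 1) -> (S3, a)

"abba"


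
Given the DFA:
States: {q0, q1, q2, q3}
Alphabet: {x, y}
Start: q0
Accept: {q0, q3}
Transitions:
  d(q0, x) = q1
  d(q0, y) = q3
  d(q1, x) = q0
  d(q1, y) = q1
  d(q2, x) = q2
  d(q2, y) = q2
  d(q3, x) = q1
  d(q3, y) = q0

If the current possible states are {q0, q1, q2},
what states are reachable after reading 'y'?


Apply transition on 'y' from each current state:
  d(q0, y) = q3
  d(q1, y) = q1
  d(q2, y) = q2

{q1, q2, q3}


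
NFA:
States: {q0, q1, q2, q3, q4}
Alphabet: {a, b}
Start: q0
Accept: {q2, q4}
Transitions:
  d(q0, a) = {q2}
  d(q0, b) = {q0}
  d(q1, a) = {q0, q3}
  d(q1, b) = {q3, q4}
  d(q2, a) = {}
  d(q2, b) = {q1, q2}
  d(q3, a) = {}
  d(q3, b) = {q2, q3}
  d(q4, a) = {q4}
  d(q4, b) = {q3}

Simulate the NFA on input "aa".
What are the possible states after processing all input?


Start: {q0}
  --a--> {q2}
  --a--> {}

{} (empty set, no valid transitions)


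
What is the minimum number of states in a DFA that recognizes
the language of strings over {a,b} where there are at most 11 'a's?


States: count = 0, 1, ..., 11 (all accepting; 12 states), plus a dead state for count > 11.
Total: 12 + 1 = 13.

13


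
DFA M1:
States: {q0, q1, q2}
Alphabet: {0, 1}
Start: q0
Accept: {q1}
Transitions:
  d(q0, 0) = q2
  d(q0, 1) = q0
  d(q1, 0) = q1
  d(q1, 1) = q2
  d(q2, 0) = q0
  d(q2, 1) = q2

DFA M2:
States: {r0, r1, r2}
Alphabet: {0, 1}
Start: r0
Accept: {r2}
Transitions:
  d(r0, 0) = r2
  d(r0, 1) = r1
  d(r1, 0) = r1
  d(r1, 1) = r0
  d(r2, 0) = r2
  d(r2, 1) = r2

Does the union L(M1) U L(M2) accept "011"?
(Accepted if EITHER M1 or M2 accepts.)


M1: final=q2 accepted=False
M2: final=r2 accepted=True

Yes, union accepts


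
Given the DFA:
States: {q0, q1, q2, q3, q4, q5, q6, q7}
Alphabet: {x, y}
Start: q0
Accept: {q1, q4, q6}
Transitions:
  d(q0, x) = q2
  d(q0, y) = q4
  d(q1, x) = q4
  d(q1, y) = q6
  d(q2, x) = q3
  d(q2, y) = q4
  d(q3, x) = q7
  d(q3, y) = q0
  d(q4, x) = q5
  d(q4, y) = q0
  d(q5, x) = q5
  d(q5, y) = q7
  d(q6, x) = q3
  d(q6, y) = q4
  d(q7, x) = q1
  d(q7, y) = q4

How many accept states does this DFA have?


Accept states listed: {q1, q4, q6}
Counting: q1(1) q4(2) q6(3)

3


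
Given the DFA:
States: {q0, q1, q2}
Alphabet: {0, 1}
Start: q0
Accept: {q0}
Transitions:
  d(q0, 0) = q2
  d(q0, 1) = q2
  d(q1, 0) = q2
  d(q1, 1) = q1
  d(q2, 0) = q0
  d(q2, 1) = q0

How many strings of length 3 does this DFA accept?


Enumerating all length-3 strings:
  "000" -> q2 [reject]
  "001" -> q2 [reject]
  "010" -> q2 [reject]
  "011" -> q2 [reject]
  "100" -> q2 [reject]
  "101" -> q2 [reject]
  "110" -> q2 [reject]
  "111" -> q2 [reject]

0 out of 8


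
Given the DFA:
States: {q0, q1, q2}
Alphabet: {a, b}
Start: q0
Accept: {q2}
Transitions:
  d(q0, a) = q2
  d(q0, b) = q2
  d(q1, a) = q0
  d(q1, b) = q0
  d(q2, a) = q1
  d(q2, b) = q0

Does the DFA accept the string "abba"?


Trace: q0 -> q2 -> q0 -> q2 -> q1
Final state: q1
Accept states: {q2}

No, rejected (final state q1 is not an accept state)


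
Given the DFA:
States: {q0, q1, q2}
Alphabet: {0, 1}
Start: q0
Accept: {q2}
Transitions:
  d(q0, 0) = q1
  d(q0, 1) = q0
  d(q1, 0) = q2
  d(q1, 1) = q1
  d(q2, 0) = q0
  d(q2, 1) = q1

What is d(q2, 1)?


Looking up transition d(q2, 1)

q1


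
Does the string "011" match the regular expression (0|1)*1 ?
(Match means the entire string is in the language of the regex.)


|string| = 3; first = '0'; last = '1'

Yes, "011" matches (0|1)*1


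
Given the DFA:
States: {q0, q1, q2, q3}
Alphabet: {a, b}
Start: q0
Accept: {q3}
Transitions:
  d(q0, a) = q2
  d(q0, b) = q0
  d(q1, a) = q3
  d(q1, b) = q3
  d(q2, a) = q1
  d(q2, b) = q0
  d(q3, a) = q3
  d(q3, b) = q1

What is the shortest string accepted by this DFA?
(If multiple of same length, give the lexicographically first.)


BFS by string length (lex-first path to each state shown):
  len 0: q0<-""
  len 1: q0<-"b", q2<-"a"
  len 2: q0<-"ab", q1<-"aa", q2<-"ba"
  len 3: q0<-"abb", q1<-"baa", q2<-"aba", q3<-"aaa"
Found accept state at length 3.

"aaa"


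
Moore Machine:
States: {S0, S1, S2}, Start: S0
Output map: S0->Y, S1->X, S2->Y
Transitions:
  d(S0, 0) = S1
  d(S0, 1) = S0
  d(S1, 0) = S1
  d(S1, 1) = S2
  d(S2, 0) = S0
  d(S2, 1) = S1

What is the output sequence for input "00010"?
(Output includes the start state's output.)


Start: S0 (output Y)
  --0--> S1 (output X)
  --0--> S1 (output X)
  --0--> S1 (output X)
  --1--> S2 (output Y)
  --0--> S0 (output Y)

"YXXXYY"


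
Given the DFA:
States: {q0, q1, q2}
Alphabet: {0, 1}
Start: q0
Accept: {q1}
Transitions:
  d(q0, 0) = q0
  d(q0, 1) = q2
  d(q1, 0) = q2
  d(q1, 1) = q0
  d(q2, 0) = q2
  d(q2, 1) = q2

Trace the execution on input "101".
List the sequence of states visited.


Input: 101
d(q0, 1) = q2
d(q2, 0) = q2
d(q2, 1) = q2


q0 -> q2 -> q2 -> q2


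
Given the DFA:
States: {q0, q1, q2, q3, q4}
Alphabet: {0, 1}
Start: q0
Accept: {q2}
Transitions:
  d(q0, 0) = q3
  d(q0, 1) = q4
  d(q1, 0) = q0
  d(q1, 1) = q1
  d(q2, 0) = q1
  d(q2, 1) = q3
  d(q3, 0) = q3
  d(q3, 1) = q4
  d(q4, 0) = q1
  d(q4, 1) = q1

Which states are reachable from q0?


BFS from q0:
  layer 0: {q0}
  layer 1: {q3, q4}
  layer 2: {q1}

{q0, q1, q3, q4}


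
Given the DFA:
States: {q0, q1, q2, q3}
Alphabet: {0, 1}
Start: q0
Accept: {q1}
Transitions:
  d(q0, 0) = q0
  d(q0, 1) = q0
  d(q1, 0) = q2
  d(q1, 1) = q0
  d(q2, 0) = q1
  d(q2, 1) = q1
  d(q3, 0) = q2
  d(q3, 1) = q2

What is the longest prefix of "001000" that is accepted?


Run the DFA, marking each prefix where the state is accepting:
  "" -> q0 [reject]
  "0" -> q0 [reject]
  "00" -> q0 [reject]
  "001" -> q0 [reject]
  "0010" -> q0 [reject]
  "00100" -> q0 [reject]
  "001000" -> q0 [reject]

No prefix is accepted


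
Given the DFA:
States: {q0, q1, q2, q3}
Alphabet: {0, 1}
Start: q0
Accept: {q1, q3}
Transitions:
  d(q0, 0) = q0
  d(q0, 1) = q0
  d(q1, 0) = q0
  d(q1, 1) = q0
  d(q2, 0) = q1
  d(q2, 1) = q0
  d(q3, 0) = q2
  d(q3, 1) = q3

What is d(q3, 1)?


Looking up transition d(q3, 1)

q3


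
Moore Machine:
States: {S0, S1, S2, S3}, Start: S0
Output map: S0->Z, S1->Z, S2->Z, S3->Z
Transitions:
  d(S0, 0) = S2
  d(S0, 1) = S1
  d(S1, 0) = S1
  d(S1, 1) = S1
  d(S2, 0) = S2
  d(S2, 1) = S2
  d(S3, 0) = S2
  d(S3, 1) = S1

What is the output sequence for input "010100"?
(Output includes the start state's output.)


Start: S0 (output Z)
  --0--> S2 (output Z)
  --1--> S2 (output Z)
  --0--> S2 (output Z)
  --1--> S2 (output Z)
  --0--> S2 (output Z)
  --0--> S2 (output Z)

"ZZZZZZZ"


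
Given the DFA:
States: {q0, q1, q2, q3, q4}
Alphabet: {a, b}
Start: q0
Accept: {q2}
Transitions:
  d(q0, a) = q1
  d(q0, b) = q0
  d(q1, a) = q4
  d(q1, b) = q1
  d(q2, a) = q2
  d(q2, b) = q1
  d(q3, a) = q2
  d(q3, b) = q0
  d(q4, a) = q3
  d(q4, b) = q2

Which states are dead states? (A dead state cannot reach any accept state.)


Forward reachability from each state:
  q0 -> reaches accept state q2 (live)
  q1 -> reaches accept state q2 (live)
  q2 -> reaches accept state q2 (live)
  q3 -> reaches accept state q2 (live)
  q4 -> reaches accept state q2 (live)

None (all states can reach an accept state)
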